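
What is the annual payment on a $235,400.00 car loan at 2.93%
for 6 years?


Formula: PMT = PV * r / (1 - (1+r)^(-n))
Denominator: 1 - (1 + 0.0293)^(-6) = 0.159093
Numerator: $235,400.00 * 0.0293 = 6897.22
PMT = 6897.22 / 0.159093 = $43,353.49

$43,353.49


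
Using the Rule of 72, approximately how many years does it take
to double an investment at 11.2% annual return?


Formula: Years ≈ 72 / r
Substituting: Years ≈ 72 / 11.2
Years ≈ 6.4

6.4 years


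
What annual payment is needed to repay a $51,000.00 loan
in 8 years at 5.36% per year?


Formula: PMT = PV * r / (1 - (1+r)^(-n))
Denominator: 1 - (1 + 0.0536)^(-8) = 0.341442
Numerator: $51,000.00 * 0.0536 = 2733.6
PMT = 2733.6 / 0.341442 = $8,006.04

$8,006.04


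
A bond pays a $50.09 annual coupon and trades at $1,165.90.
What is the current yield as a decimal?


Formula: Current yield = annual coupon / price
Substituting: CY = $50.09 / $1,165.90
CY = 0.042963

0.042963


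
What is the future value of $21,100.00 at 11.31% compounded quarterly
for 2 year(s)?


Formula: FV = P * (1 + r/m)^(m*t)
Period rate: r/m = 0.1131 / 4 = 0.028275
Total periods: m*t = 4 * 2 = 8
Growth factor: (1 + 0.028275)^8 = 1.249897
FV = $21,100.00 * 1.249897 = $26,372.83

$26,372.83


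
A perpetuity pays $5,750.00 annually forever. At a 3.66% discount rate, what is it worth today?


Formula: PV = C / r
Substituting: PV = $5,750.00 / 0.0366
PV = $157,103.83

$157,103.83


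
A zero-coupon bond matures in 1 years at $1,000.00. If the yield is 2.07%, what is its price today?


Formula: Price = FV / (1 + r)^n
Substituting: Price = $1,000.00 / (1 + 0.0207)^1
Discount factor: (1.0207)^1 = 1.0207
Price = $1,000.00 / 1.0207 = $979.72

$979.72


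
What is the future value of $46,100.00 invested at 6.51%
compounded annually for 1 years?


Formula: FV = P * (1 + r)^n
Substituting: FV = $46,100.00 * (1 + 0.0651)^1
Growth factor: (1.0651)^1 = 1.0651
FV = $46,100.00 * 1.0651 = $49,101.11

$49,101.11


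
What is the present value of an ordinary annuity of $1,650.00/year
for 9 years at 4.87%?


Formula: PV = PMT * (1 - (1+r)^(-n)) / r
Discount factor: (1 + 0.0487)^(-9) = 0.651836
Bracket: 1 - 0.651836 = 0.348164
PV = $1,650.00 * 0.348164 / 0.0487 = $11,796.10

$11,796.10


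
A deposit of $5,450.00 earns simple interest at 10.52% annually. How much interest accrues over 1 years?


Formula: I = P * r * t
Substituting: I = $5,450.00 * 0.1052 * 1
Step: I = $5,450.00 * 0.1052
I = $573.34

$573.34


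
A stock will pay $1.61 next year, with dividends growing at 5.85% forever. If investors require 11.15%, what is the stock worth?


Formula: P = D1 / (r - g)
Spread: r - g = 0.1115 - 0.0585 = 0.053
Substituting: P = $1.61 / 0.053
P = $30.38

$30.38


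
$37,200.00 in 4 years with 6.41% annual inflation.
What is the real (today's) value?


Formula: Real value = nominal / (1 + inflation)^years
Price level: (1 + 0.0641)^4 = 1.282123
Real value = $37,200.00 / 1.282123 = $29,014.37

$29,014.37


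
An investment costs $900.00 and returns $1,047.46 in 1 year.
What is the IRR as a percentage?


Formula: IRR = C1/C0 - 1
Substituting: IRR = $1,047.46 / $900.00 - 1
Ratio: 1.163844 - 1 = 0.163844
IRR = 16.3844%

16.3844%


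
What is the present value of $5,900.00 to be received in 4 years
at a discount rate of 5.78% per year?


Formula: PV = FV / (1 + r)^n
Substituting: PV = $5,900.00 / (1 + 0.0578)^4
Discount factor: (1.0578)^4 = 1.252029
PV = $5,900.00 / 1.252029 = $4,712.35

$4,712.35


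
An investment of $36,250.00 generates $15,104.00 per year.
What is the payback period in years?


Formula: Payback = investment / annual cash flow
Substituting: Payback = $36,250.00 / $15,104.00
Payback = 2.4 years

2.4 years


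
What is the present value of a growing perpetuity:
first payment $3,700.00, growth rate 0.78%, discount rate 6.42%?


Formula: PV = C / (r - g)
Spread: r - g = 0.0642 - 0.0078 = 0.0564
Substituting: PV = $3,700.00 / 0.0564
PV = $65,602.84

$65,602.84


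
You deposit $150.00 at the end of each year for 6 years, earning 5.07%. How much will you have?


Formula: FV = PMT * ((1+r)^n - 1) / r
Growth factor: (1 + 0.0507)^6 = 1.345465
Numerator: 1.345465 - 1 = 0.345465
FV = $150.00 * 0.345465 / 0.0507 = $1,022.09

$1,022.09


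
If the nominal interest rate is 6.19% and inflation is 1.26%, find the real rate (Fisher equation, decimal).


Formula: (1 + r_real) = (1 + r_nom) / (1 + inflation)
Substituting: (1 + r_real) = 1.0619 / 1.0126
(1 + r_real) = 1.048687
r_real = 1.048687 - 1 = 0.048687

0.048687


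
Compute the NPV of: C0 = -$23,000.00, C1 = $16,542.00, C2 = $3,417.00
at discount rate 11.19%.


Formula: NPV = C0 + C1/(1+r) + C2/(1+r)^2
Discount C1: $16,542.00 / (1 + 0.1119) = $14,877.24
Discount C2: $3,417.00 / (1 + 0.1119)^2 = $2,763.84
NPV = -$23,000.00 + $14,877.24 + $2,763.84 = -$5,358.92

-$5,358.92


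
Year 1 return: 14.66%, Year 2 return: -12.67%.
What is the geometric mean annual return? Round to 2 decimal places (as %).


Formula: Geometric mean = ((1+r1)*(1+r2))^(1/2) - 1
Product: (1 + 0.1466) * (1 + -0.1267) = 1.1466 * 0.8733 = 1.001326
Square root: 1.001326^0.5 = 1.000663
Geometric mean = 1.000663 - 1 = 0.000663
As percentage: 0.07%

0.07%


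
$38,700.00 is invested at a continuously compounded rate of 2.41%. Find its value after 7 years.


Formula: FV = P * e^(r*t)
Exponent: r*t = 0.0241 * 7 = 0.1687
e^(0.1687) = 1.183765
FV = $38,700.00 * 1.183765 = $45,811.70

$45,811.70


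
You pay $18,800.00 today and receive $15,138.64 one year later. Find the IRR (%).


Formula: IRR = C1/C0 - 1
Substituting: IRR = $15,138.64 / $18,800.00 - 1
Ratio: 0.805247 - 1 = -0.194753
IRR = -19.4753%

-19.4753%


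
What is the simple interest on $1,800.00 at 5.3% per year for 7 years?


Formula: I = P * r * t
Substituting: I = $1,800.00 * 0.053 * 7
Step: I = $1,800.00 * 0.371
I = $667.80

$667.80


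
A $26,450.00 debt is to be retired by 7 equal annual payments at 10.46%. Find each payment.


Formula: PMT = PV * r / (1 - (1+r)^(-n))
Denominator: 1 - (1 + 0.1046)^(-7) = 0.501615
Numerator: $26,450.00 * 0.1046 = 2766.67
PMT = 2766.67 / 0.501615 = $5,515.52

$5,515.52


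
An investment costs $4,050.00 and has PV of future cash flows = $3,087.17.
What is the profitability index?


Formula: PI = PV(cash flows) / initial investment
Substituting: PI = $3,087.17 / $4,050.00
PI = 0.7623

0.7623


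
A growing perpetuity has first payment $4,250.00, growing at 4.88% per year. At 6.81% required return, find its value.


Formula: PV = C / (r - g)
Spread: r - g = 0.0681 - 0.0488 = 0.0193
Substituting: PV = $4,250.00 / 0.0193
PV = $220,207.25

$220,207.25


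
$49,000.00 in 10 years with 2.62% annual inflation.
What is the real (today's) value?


Formula: Real value = nominal / (1 + inflation)^years
Price level: (1 + 0.0262)^10 = 1.29515
Real value = $49,000.00 / 1.29515 = $37,833.45

$37,833.45


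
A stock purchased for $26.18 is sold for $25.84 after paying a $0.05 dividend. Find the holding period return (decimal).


Formula: HPR = (P1 - P0 + D) / P0
Gain: $25.84 - $26.18 + $0.05 = -$0.29
HPR = -$0.29 / $26.18 = -0.0111

-0.0111


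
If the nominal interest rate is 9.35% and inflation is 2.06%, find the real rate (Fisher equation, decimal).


Formula: (1 + r_real) = (1 + r_nom) / (1 + inflation)
Substituting: (1 + r_real) = 1.0935 / 1.0206
(1 + r_real) = 1.071429
r_real = 1.071429 - 1 = 0.071429

0.071429


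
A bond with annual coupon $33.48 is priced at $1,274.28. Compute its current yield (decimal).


Formula: Current yield = annual coupon / price
Substituting: CY = $33.48 / $1,274.28
CY = 0.026274

0.026274


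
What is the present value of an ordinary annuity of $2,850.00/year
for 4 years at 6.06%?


Formula: PV = PMT * (1 - (1+r)^(-n)) / r
Discount factor: (1 + 0.0606)^(-4) = 0.790303
Bracket: 1 - 0.790303 = 0.209697
PV = $2,850.00 * 0.209697 / 0.0606 = $9,862.00

$9,862.00


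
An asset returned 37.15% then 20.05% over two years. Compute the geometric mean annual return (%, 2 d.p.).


Formula: Geometric mean = ((1+r1)*(1+r2))^(1/2) - 1
Product: (1 + 0.3715) * (1 + 0.2005) = 1.3715 * 1.2005 = 1.646486
Square root: 1.646486^0.5 = 1.283155
Geometric mean = 1.283155 - 1 = 0.283155
As percentage: 28.32%

28.32%


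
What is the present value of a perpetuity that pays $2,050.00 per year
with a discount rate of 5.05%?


Formula: PV = C / r
Substituting: PV = $2,050.00 / 0.0505
PV = $40,594.06

$40,594.06


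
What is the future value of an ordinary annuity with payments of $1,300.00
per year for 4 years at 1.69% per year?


Formula: FV = PMT * ((1+r)^n - 1) / r
Growth factor: (1 + 0.0169)^4 = 1.069333
Numerator: 1.069333 - 1 = 0.069333
FV = $1,300.00 * 0.069333 / 0.0169 = $5,333.31

$5,333.31


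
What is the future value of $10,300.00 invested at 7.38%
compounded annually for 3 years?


Formula: FV = P * (1 + r)^n
Substituting: FV = $10,300.00 * (1 + 0.0738)^3
Growth factor: (1.0738)^3 = 1.238141
FV = $10,300.00 * 1.238141 = $12,752.86

$12,752.86


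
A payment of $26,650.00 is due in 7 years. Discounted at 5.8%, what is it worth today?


Formula: PV = FV / (1 + r)^n
Substituting: PV = $26,650.00 / (1 + 0.058)^7
Discount factor: (1.058)^7 = 1.483883
PV = $26,650.00 / 1.483883 = $17,959.64

$17,959.64


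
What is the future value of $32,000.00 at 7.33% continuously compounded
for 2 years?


Formula: FV = P * e^(r*t)
Exponent: r*t = 0.0733 * 2 = 0.1466
e^(0.1466) = 1.157891
FV = $32,000.00 * 1.157891 = $37,052.50

$37,052.50


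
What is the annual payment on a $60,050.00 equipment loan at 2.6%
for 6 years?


Formula: PMT = PV * r / (1 - (1+r)^(-n))
Denominator: 1 - (1 + 0.026)^(-6) = 0.142734
Numerator: $60,050.00 * 0.026 = 1561.3
PMT = 1561.3 / 0.142734 = $10,938.56

$10,938.56


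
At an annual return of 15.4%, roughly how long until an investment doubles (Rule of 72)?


Formula: Years ≈ 72 / r
Substituting: Years ≈ 72 / 15.4
Years ≈ 4.7

4.7 years


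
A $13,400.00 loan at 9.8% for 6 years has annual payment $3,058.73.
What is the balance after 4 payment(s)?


Formula: Balance = PV*(1+r)^k - PMT*((1+r)^k - 1)/r
Growth: (1 + 0.098)^4 = 1.453481
Accumulated factor: ((1+r)^k - 1)/r = 4.627357
Balance = $13,400.00 * 1.453481 - $3,058.73 * 4.627357
Balance = $5,322.81

$5,322.81


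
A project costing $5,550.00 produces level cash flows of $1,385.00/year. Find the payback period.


Formula: Payback = investment / annual cash flow
Substituting: Payback = $5,550.00 / $1,385.00
Payback = 4.0072 years

4.0072 years


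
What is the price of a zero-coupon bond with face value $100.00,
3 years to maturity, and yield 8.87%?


Formula: Price = FV / (1 + r)^n
Substituting: Price = $100.00 / (1 + 0.0887)^3
Discount factor: (1.0887)^3 = 1.290401
Price = $100.00 / 1.290401 = $77.50

$77.50


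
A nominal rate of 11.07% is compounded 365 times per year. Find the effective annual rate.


Formula: EAR = (1 + r/m)^m - 1
Period rate: r/m = 0.1107 / 365 = 0.000303
Compounding: (1 + 0.000303)^365 = 1.117041
EAR = 1.117041 - 1 = 0.117041

0.117041


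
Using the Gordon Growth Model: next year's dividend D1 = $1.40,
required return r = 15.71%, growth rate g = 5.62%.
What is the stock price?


Formula: P = D1 / (r - g)
Spread: r - g = 0.1571 - 0.0562 = 0.1009
Substituting: P = $1.40 / 0.1009
P = $13.88

$13.88


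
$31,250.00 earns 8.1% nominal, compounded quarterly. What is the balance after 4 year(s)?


Formula: FV = P * (1 + r/m)^(m*t)
Period rate: r/m = 0.081 / 4 = 0.02025
Total periods: m*t = 4 * 4 = 16
Growth factor: (1 + 0.02025)^16 = 1.378179
FV = $31,250.00 * 1.378179 = $43,068.10

$43,068.10


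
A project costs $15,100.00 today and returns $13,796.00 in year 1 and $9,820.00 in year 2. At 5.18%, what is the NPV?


Formula: NPV = C0 + C1/(1+r) + C2/(1+r)^2
Discount C1: $13,796.00 / (1 + 0.0518) = $13,116.56
Discount C2: $9,820.00 / (1 + 0.0518)^2 = $8,876.57
NPV = -$15,100.00 + $13,116.56 + $8,876.57 = $6,893.13

$6,893.13


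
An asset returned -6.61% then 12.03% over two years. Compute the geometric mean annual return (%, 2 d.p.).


Formula: Geometric mean = ((1+r1)*(1+r2))^(1/2) - 1
Product: (1 + -0.0661) * (1 + 0.1203) = 0.9339 * 1.1203 = 1.046248
Square root: 1.046248^0.5 = 1.022863
Geometric mean = 1.022863 - 1 = 0.022863
As percentage: 2.29%

2.29%


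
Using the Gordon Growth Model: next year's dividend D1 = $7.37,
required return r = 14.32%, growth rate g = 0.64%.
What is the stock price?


Formula: P = D1 / (r - g)
Spread: r - g = 0.1432 - 0.0064 = 0.1368
Substituting: P = $7.37 / 0.1368
P = $53.87

$53.87


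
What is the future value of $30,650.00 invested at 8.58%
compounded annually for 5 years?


Formula: FV = P * (1 + r)^n
Substituting: FV = $30,650.00 * (1 + 0.0858)^5
Growth factor: (1.0858)^5 = 1.509208
FV = $30,650.00 * 1.509208 = $46,257.23

$46,257.23


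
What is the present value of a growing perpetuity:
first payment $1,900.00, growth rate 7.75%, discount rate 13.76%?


Formula: PV = C / (r - g)
Spread: r - g = 0.1376 - 0.0775 = 0.0601
Substituting: PV = $1,900.00 / 0.0601
PV = $31,613.98

$31,613.98


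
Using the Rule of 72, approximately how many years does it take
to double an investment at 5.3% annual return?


Formula: Years ≈ 72 / r
Substituting: Years ≈ 72 / 5.3
Years ≈ 13.6

13.6 years


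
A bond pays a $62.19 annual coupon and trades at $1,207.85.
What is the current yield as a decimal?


Formula: Current yield = annual coupon / price
Substituting: CY = $62.19 / $1,207.85
CY = 0.051488

0.051488


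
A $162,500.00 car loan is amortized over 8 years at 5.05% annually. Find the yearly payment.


Formula: PMT = PV * r / (1 - (1+r)^(-n))
Denominator: 1 - (1 + 0.0505)^(-8) = 0.325734
Numerator: $162,500.00 * 0.0505 = 8206.25
PMT = 8206.25 / 0.325734 = $25,193.14

$25,193.14


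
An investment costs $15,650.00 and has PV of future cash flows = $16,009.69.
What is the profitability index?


Formula: PI = PV(cash flows) / initial investment
Substituting: PI = $16,009.69 / $15,650.00
PI = 1.023

1.023


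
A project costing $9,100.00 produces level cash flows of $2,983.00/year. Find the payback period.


Formula: Payback = investment / annual cash flow
Substituting: Payback = $9,100.00 / $2,983.00
Payback = 3.0506 years

3.0506 years


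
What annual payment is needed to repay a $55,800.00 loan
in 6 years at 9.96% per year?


Formula: PMT = PV * r / (1 - (1+r)^(-n))
Denominator: 1 - (1 + 0.0996)^(-6) = 0.434293
Numerator: $55,800.00 * 0.0996 = 5557.68
PMT = 5557.68 / 0.434293 = $12,797.08

$12,797.08


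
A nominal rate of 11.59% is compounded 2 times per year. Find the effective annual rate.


Formula: EAR = (1 + r/m)^m - 1
Period rate: r/m = 0.1159 / 2 = 0.05795
Compounding: (1 + 0.05795)^2 = 1.119258
EAR = 1.119258 - 1 = 0.119258

0.119258


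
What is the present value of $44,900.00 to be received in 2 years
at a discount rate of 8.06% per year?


Formula: PV = FV / (1 + r)^n
Substituting: PV = $44,900.00 / (1 + 0.0806)^2
Discount factor: (1.0806)^2 = 1.167696
PV = $44,900.00 / 1.167696 = $38,451.78

$38,451.78


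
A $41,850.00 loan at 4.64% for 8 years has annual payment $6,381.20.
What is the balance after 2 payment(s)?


Formula: Balance = PV*(1+r)^k - PMT*((1+r)^k - 1)/r
Growth: (1 + 0.0464)^2 = 1.094953
Accumulated factor: ((1+r)^k - 1)/r = 2.0464
Balance = $41,850.00 * 1.094953 - $6,381.20 * 2.0464
Balance = $32,765.29

$32,765.29


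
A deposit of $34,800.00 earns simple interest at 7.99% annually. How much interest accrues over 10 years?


Formula: I = P * r * t
Substituting: I = $34,800.00 * 0.0799 * 10
Step: I = $34,800.00 * 0.799
I = $27,805.20

$27,805.20


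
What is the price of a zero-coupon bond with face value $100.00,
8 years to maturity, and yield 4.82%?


Formula: Price = FV / (1 + r)^n
Substituting: Price = $100.00 / (1 + 0.0482)^8
Discount factor: (1.0482)^8 = 1.457314
Price = $100.00 / 1.457314 = $68.62

$68.62


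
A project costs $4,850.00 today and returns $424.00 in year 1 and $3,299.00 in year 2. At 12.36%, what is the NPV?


Formula: NPV = C0 + C1/(1+r) + C2/(1+r)^2
Discount C1: $424.00 / (1 + 0.1236) = $377.36
Discount C2: $3,299.00 / (1 + 0.1236)^2 = $2,613.12
NPV = -$4,850.00 + $377.36 + $2,613.12 = -$1,859.52

-$1,859.52


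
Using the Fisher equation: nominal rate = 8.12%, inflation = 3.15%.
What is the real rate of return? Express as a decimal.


Formula: (1 + r_real) = (1 + r_nom) / (1 + inflation)
Substituting: (1 + r_real) = 1.0812 / 1.0315
(1 + r_real) = 1.048182
r_real = 1.048182 - 1 = 0.048182

0.048182


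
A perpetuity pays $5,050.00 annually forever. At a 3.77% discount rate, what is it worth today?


Formula: PV = C / r
Substituting: PV = $5,050.00 / 0.0377
PV = $133,952.25

$133,952.25


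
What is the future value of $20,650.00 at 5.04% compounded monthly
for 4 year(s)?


Formula: FV = P * (1 + r/m)^(m*t)
Period rate: r/m = 0.0504 / 12 = 0.0042
Total periods: m*t = 12 * 4 = 48
Growth factor: (1 + 0.0042)^48 = 1.222842
FV = $20,650.00 * 1.222842 = $25,251.69

$25,251.69


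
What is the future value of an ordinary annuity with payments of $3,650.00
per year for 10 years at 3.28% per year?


Formula: FV = PMT * ((1+r)^n - 1) / r
Growth factor: (1 + 0.0328)^10 = 1.3809
Numerator: 1.3809 - 1 = 0.3809
FV = $3,650.00 * 0.3809 / 0.0328 = $42,386.76

$42,386.76


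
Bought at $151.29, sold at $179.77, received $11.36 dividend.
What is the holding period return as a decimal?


Formula: HPR = (P1 - P0 + D) / P0
Gain: $179.77 - $151.29 + $11.36 = $39.84
HPR = $39.84 / $151.29 = 0.2633

0.2633


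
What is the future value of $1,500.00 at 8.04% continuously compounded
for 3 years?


Formula: FV = P * e^(r*t)
Exponent: r*t = 0.0804 * 3 = 0.2412
e^(0.2412) = 1.272776
FV = $1,500.00 * 1.272776 = $1,909.16

$1,909.16


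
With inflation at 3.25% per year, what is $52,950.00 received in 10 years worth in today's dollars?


Formula: Real value = nominal / (1 + inflation)^years
Price level: (1 + 0.0325)^10 = 1.376894
Real value = $52,950.00 / 1.376894 = $38,456.11

$38,456.11


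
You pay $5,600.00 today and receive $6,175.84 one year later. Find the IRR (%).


Formula: IRR = C1/C0 - 1
Substituting: IRR = $6,175.84 / $5,600.00 - 1
Ratio: 1.102829 - 1 = 0.102829
IRR = 10.2829%

10.2829%


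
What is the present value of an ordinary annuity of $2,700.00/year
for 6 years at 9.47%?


Formula: PV = PMT * (1 - (1+r)^(-n)) / r
Discount factor: (1 + 0.0947)^(-6) = 0.581071
Bracket: 1 - 0.581071 = 0.418929
PV = $2,700.00 * 0.418929 / 0.0947 = $11,944.12

$11,944.12


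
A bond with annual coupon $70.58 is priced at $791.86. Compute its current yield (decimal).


Formula: Current yield = annual coupon / price
Substituting: CY = $70.58 / $791.86
CY = 0.089132

0.089132


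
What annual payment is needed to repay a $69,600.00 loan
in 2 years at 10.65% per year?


Formula: PMT = PV * r / (1 - (1+r)^(-n))
Denominator: 1 - (1 + 0.1065)^(-2) = 0.183235
Numerator: $69,600.00 * 0.1065 = 7412.4
PMT = 7412.4 / 0.183235 = $40,452.99

$40,452.99


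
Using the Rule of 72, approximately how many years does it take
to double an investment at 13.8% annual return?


Formula: Years ≈ 72 / r
Substituting: Years ≈ 72 / 13.8
Years ≈ 5.2

5.2 years


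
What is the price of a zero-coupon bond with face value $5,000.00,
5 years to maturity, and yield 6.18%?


Formula: Price = FV / (1 + r)^n
Substituting: Price = $5,000.00 / (1 + 0.0618)^5
Discount factor: (1.0618)^5 = 1.349627
Price = $5,000.00 / 1.349627 = $3,704.73

$3,704.73


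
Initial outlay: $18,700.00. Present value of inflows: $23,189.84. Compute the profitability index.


Formula: PI = PV(cash flows) / initial investment
Substituting: PI = $23,189.84 / $18,700.00
PI = 1.2401

1.2401


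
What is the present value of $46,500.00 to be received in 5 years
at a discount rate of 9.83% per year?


Formula: PV = FV / (1 + r)^n
Substituting: PV = $46,500.00 / (1 + 0.0983)^5
Discount factor: (1.0983)^5 = 1.598104
PV = $46,500.00 / 1.598104 = $29,096.99

$29,096.99


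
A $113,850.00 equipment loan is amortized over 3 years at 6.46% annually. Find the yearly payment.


Formula: PMT = PV * r / (1 - (1+r)^(-n))
Denominator: 1 - (1 + 0.0646)^(-3) = 0.171217
Numerator: $113,850.00 * 0.0646 = 7354.71
PMT = 7354.71 / 0.171217 = $42,955.38

$42,955.38


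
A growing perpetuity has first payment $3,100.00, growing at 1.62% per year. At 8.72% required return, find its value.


Formula: PV = C / (r - g)
Spread: r - g = 0.0872 - 0.0162 = 0.071
Substituting: PV = $3,100.00 / 0.071
PV = $43,661.97

$43,661.97


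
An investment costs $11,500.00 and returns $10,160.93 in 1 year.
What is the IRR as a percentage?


Formula: IRR = C1/C0 - 1
Substituting: IRR = $10,160.93 / $11,500.00 - 1
Ratio: 0.883559 - 1 = -0.116441
IRR = -11.6441%

-11.6441%


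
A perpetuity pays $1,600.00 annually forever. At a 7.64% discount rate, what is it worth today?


Formula: PV = C / r
Substituting: PV = $1,600.00 / 0.0764
PV = $20,942.41

$20,942.41


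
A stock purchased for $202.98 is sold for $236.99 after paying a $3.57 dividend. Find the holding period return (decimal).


Formula: HPR = (P1 - P0 + D) / P0
Gain: $236.99 - $202.98 + $3.57 = $37.58
HPR = $37.58 / $202.98 = 0.1851

0.1851


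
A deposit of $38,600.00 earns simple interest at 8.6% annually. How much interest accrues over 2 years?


Formula: I = P * r * t
Substituting: I = $38,600.00 * 0.086 * 2
Step: I = $38,600.00 * 0.172
I = $6,639.20

$6,639.20


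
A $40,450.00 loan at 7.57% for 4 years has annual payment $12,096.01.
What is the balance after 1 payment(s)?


Formula: Balance = PV*(1+r)^k - PMT*((1+r)^k - 1)/r
Growth: (1 + 0.0757)^1 = 1.0757
Accumulated factor: ((1+r)^k - 1)/r = 1.0
Balance = $40,450.00 * 1.0757 - $12,096.01 * 1.0
Balance = $31,416.06

$31,416.06


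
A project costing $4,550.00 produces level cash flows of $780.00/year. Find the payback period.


Formula: Payback = investment / annual cash flow
Substituting: Payback = $4,550.00 / $780.00
Payback = 5.8333 years

5.8333 years


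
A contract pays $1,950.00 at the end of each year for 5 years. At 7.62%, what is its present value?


Formula: PV = PMT * (1 - (1+r)^(-n)) / r
Discount factor: (1 + 0.0762)^(-5) = 0.692684
Bracket: 1 - 0.692684 = 0.307316
PV = $1,950.00 * 0.307316 / 0.0762 = $7,864.39

$7,864.39


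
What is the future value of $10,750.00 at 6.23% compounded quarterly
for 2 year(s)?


Formula: FV = P * (1 + r/m)^(m*t)
Period rate: r/m = 0.0623 / 4 = 0.015575
Total periods: m*t = 4 * 2 = 8
Growth factor: (1 + 0.015575)^8 = 1.131608
FV = $10,750.00 * 1.131608 = $12,164.79

$12,164.79


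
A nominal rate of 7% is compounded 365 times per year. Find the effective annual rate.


Formula: EAR = (1 + r/m)^m - 1
Period rate: r/m = 0.07 / 365 = 0.000192
Compounding: (1 + 0.000192)^365 = 1.072501
EAR = 1.072501 - 1 = 0.072501

0.072501


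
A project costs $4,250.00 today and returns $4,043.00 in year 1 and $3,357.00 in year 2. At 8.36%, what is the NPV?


Formula: NPV = C0 + C1/(1+r) + C2/(1+r)^2
Discount C1: $4,043.00 / (1 + 0.0836) = $3,731.08
Discount C2: $3,357.00 / (1 + 0.0836)^2 = $2,858.99
NPV = -$4,250.00 + $3,731.08 + $2,858.99 = $2,340.08

$2,340.08


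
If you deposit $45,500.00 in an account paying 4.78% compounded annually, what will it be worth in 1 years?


Formula: FV = P * (1 + r)^n
Substituting: FV = $45,500.00 * (1 + 0.0478)^1
Growth factor: (1.0478)^1 = 1.0478
FV = $45,500.00 * 1.0478 = $47,674.90

$47,674.90


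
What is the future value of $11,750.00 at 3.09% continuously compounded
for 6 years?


Formula: FV = P * e^(r*t)
Exponent: r*t = 0.0309 * 6 = 0.1854
e^(0.1854) = 1.2037
FV = $11,750.00 * 1.2037 = $14,143.47

$14,143.47


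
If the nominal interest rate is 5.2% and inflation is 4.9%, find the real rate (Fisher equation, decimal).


Formula: (1 + r_real) = (1 + r_nom) / (1 + inflation)
Substituting: (1 + r_real) = 1.052 / 1.049
(1 + r_real) = 1.00286
r_real = 1.00286 - 1 = 0.00286

0.00286


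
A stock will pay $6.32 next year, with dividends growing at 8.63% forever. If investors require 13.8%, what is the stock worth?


Formula: P = D1 / (r - g)
Spread: r - g = 0.138 - 0.0863 = 0.0517
Substituting: P = $6.32 / 0.0517
P = $122.24

$122.24


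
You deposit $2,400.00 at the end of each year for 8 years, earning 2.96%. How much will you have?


Formula: FV = PMT * ((1+r)^n - 1) / r
Growth factor: (1 + 0.0296)^8 = 1.26284
Numerator: 1.26284 - 1 = 0.26284
FV = $2,400.00 * 0.26284 / 0.0296 = $21,311.34

$21,311.34


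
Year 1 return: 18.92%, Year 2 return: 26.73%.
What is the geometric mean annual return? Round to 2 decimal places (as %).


Formula: Geometric mean = ((1+r1)*(1+r2))^(1/2) - 1
Product: (1 + 0.1892) * (1 + 0.2673) = 1.1892 * 1.2673 = 1.507073
Square root: 1.507073^0.5 = 1.227629
Geometric mean = 1.227629 - 1 = 0.227629
As percentage: 22.76%

22.76%


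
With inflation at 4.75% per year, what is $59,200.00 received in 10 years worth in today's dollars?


Formula: Real value = nominal / (1 + inflation)^years
Price level: (1 + 0.0475)^10 = 1.590524
Real value = $59,200.00 / 1.590524 = $37,220.43

$37,220.43


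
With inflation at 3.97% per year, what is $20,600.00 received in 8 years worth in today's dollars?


Formula: Real value = nominal / (1 + inflation)^years
Price level: (1 + 0.0397)^8 = 1.365414
Real value = $20,600.00 / 1.365414 = $15,087.00

$15,087.00


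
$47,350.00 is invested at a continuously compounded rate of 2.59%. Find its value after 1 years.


Formula: FV = P * e^(r*t)
Exponent: r*t = 0.0259 * 1 = 0.0259
e^(0.0259) = 1.026238
FV = $47,350.00 * 1.026238 = $48,592.38

$48,592.38


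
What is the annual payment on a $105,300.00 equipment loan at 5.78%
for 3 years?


Formula: PMT = PV * r / (1 - (1+r)^(-n))
Denominator: 1 - (1 + 0.0578)^(-3) = 0.155131
Numerator: $105,300.00 * 0.0578 = 6086.34
PMT = 6086.34 / 0.155131 = $39,233.52

$39,233.52


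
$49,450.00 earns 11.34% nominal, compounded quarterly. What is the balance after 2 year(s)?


Formula: FV = P * (1 + r/m)^(m*t)
Period rate: r/m = 0.1134 / 4 = 0.02835
Total periods: m*t = 4 * 2 = 8
Growth factor: (1 + 0.02835)^8 = 1.250626
FV = $49,450.00 * 1.250626 = $61,843.48

$61,843.48


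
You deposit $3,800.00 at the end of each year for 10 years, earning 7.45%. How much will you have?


Formula: FV = PMT * ((1+r)^n - 1) / r
Growth factor: (1 + 0.0745)^10 = 2.051465
Numerator: 2.051465 - 1 = 1.051465
FV = $3,800.00 * 1.051465 / 0.0745 = $53,631.79

$53,631.79


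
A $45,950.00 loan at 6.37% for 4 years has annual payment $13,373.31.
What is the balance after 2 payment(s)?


Formula: Balance = PV*(1+r)^k - PMT*((1+r)^k - 1)/r
Growth: (1 + 0.0637)^2 = 1.131458
Accumulated factor: ((1+r)^k - 1)/r = 2.0637
Balance = $45,950.00 * 1.131458 - $13,373.31 * 2.0637
Balance = $24,391.98

$24,391.98


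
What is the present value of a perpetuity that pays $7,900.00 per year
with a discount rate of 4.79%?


Formula: PV = C / r
Substituting: PV = $7,900.00 / 0.0479
PV = $164,926.93

$164,926.93


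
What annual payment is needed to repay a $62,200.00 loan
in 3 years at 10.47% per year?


Formula: PMT = PV * r / (1 - (1+r)^(-n))
Denominator: 1 - (1 + 0.1047)^(-3) = 0.258234
Numerator: $62,200.00 * 0.1047 = 6512.34
PMT = 6512.34 / 0.258234 = $25,218.76

$25,218.76


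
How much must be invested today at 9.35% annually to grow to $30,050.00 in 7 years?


Formula: PV = FV / (1 + r)^n
Substituting: PV = $30,050.00 / (1 + 0.0935)^7
Discount factor: (1.0935)^7 = 1.869526
PV = $30,050.00 / 1.869526 = $16,073.59

$16,073.59


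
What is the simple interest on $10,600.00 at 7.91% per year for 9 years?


Formula: I = P * r * t
Substituting: I = $10,600.00 * 0.0791 * 9
Step: I = $10,600.00 * 0.7119
I = $7,546.14

$7,546.14


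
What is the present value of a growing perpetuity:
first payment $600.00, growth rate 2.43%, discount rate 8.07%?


Formula: PV = C / (r - g)
Spread: r - g = 0.0807 - 0.0243 = 0.0564
Substituting: PV = $600.00 / 0.0564
PV = $10,638.30

$10,638.30


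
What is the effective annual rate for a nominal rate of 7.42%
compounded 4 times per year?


Formula: EAR = (1 + r/m)^m - 1
Period rate: r/m = 0.0742 / 4 = 0.01855
Compounding: (1 + 0.01855)^4 = 1.07629
EAR = 1.07629 - 1 = 0.07629

0.07629


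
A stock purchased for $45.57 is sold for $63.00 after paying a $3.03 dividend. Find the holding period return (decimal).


Formula: HPR = (P1 - P0 + D) / P0
Gain: $63.00 - $45.57 + $3.03 = $20.46
HPR = $20.46 / $45.57 = 0.449

0.449


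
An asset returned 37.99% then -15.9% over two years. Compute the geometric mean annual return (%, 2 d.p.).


Formula: Geometric mean = ((1+r1)*(1+r2))^(1/2) - 1
Product: (1 + 0.3799) * (1 + -0.159) = 1.3799 * 0.841 = 1.160496
Square root: 1.160496^0.5 = 1.077263
Geometric mean = 1.077263 - 1 = 0.077263
As percentage: 7.73%

7.73%


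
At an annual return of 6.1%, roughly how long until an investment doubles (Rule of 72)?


Formula: Years ≈ 72 / r
Substituting: Years ≈ 72 / 6.1
Years ≈ 11.8

11.8 years


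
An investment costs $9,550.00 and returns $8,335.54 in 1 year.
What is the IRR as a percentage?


Formula: IRR = C1/C0 - 1
Substituting: IRR = $8,335.54 / $9,550.00 - 1
Ratio: 0.872831 - 1 = -0.127169
IRR = -12.7169%

-12.7169%


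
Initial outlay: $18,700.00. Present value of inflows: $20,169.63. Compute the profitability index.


Formula: PI = PV(cash flows) / initial investment
Substituting: PI = $20,169.63 / $18,700.00
PI = 1.0786

1.0786


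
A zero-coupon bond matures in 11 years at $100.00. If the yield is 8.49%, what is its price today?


Formula: Price = FV / (1 + r)^n
Substituting: Price = $100.00 / (1 + 0.0849)^11
Discount factor: (1.0849)^11 = 2.450681
Price = $100.00 / 2.450681 = $40.80

$40.80


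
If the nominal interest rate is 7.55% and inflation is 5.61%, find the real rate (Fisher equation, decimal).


Formula: (1 + r_real) = (1 + r_nom) / (1 + inflation)
Substituting: (1 + r_real) = 1.0755 / 1.0561
(1 + r_real) = 1.018369
r_real = 1.018369 - 1 = 0.018369

0.018369


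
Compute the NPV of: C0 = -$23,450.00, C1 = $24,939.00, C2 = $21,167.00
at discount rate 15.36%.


Formula: NPV = C0 + C1/(1+r) + C2/(1+r)^2
Discount C1: $24,939.00 / (1 + 0.1536) = $21,618.41
Discount C2: $21,167.00 / (1 + 0.1536)^2 = $15,905.55
NPV = -$23,450.00 + $21,618.41 + $15,905.55 = $14,073.97

$14,073.97


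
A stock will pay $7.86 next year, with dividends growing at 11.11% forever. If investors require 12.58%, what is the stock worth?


Formula: P = D1 / (r - g)
Spread: r - g = 0.1258 - 0.1111 = 0.0147
Substituting: P = $7.86 / 0.0147
P = $534.69

$534.69


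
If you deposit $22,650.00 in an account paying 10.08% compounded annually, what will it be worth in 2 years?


Formula: FV = P * (1 + r)^n
Substituting: FV = $22,650.00 * (1 + 0.1008)^2
Growth factor: (1.1008)^2 = 1.211761
FV = $22,650.00 * 1.211761 = $27,446.38

$27,446.38


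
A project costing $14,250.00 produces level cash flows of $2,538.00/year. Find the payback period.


Formula: Payback = investment / annual cash flow
Substituting: Payback = $14,250.00 / $2,538.00
Payback = 5.6147 years

5.6147 years


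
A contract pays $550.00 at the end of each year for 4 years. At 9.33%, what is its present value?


Formula: PV = PMT * (1 - (1+r)^(-n)) / r
Discount factor: (1 + 0.0933)^(-4) = 0.699911
Bracket: 1 - 0.699911 = 0.300089
PV = $550.00 * 0.300089 / 0.0933 = $1,769.02

$1,769.02


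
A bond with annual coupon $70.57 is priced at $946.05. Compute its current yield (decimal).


Formula: Current yield = annual coupon / price
Substituting: CY = $70.57 / $946.05
CY = 0.074594

0.074594


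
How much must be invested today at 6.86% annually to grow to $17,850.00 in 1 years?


Formula: PV = FV / (1 + r)^n
Substituting: PV = $17,850.00 / (1 + 0.0686)^1
Discount factor: (1.0686)^1 = 1.0686
PV = $17,850.00 / 1.0686 = $16,704.10

$16,704.10


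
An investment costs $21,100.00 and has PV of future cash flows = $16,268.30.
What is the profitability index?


Formula: PI = PV(cash flows) / initial investment
Substituting: PI = $16,268.30 / $21,100.00
PI = 0.771

0.771


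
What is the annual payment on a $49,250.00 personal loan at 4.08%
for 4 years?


Formula: PMT = PV * r / (1 - (1+r)^(-n))
Denominator: 1 - (1 + 0.0408)^(-4) = 0.147821
Numerator: $49,250.00 * 0.0408 = 2009.4
PMT = 2009.4 / 0.147821 = $13,593.47

$13,593.47


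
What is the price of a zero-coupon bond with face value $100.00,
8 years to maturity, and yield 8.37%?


Formula: Price = FV / (1 + r)^n
Substituting: Price = $100.00 / (1 + 0.0837)^8
Discount factor: (1.0837)^8 = 1.902272
Price = $100.00 / 1.902272 = $52.57

$52.57


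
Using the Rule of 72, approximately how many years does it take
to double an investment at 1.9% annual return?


Formula: Years ≈ 72 / r
Substituting: Years ≈ 72 / 1.9
Years ≈ 37.9

37.9 years


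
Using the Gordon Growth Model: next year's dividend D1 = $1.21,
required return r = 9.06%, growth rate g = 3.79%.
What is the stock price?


Formula: P = D1 / (r - g)
Spread: r - g = 0.0906 - 0.0379 = 0.0527
Substituting: P = $1.21 / 0.0527
P = $22.96

$22.96


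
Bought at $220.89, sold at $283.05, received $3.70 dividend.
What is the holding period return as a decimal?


Formula: HPR = (P1 - P0 + D) / P0
Gain: $283.05 - $220.89 + $3.70 = $65.86
HPR = $65.86 / $220.89 = 0.2982

0.2982


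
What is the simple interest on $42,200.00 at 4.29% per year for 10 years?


Formula: I = P * r * t
Substituting: I = $42,200.00 * 0.0429 * 10
Step: I = $42,200.00 * 0.429
I = $18,103.80

$18,103.80


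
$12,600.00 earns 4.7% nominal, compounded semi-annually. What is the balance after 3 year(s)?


Formula: FV = P * (1 + r/m)^(m*t)
Period rate: r/m = 0.047 / 2 = 0.0235
Total periods: m*t = 2 * 3 = 6
Growth factor: (1 + 0.0235)^6 = 1.149548
FV = $12,600.00 * 1.149548 = $14,484.30

$14,484.30


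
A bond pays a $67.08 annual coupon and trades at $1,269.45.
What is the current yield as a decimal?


Formula: Current yield = annual coupon / price
Substituting: CY = $67.08 / $1,269.45
CY = 0.052842

0.052842


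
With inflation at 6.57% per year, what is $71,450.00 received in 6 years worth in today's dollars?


Formula: Real value = nominal / (1 + inflation)^years
Price level: (1 + 0.0657)^6 = 1.464906
Real value = $71,450.00 / 1.464906 = $48,774.46

$48,774.46


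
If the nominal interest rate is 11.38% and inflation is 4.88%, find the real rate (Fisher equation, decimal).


Formula: (1 + r_real) = (1 + r_nom) / (1 + inflation)
Substituting: (1 + r_real) = 1.1138 / 1.0488
(1 + r_real) = 1.061976
r_real = 1.061976 - 1 = 0.061976

0.061976


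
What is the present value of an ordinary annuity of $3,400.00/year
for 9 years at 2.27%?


Formula: PV = PMT * (1 - (1+r)^(-n)) / r
Discount factor: (1 + 0.0227)^(-9) = 0.817082
Bracket: 1 - 0.817082 = 0.182918
PV = $3,400.00 * 0.182918 / 0.0227 = $27,397.39

$27,397.39


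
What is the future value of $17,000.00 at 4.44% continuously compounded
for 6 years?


Formula: FV = P * e^(r*t)
Exponent: r*t = 0.0444 * 6 = 0.2664
e^(0.2664) = 1.305257
FV = $17,000.00 * 1.305257 = $22,189.37

$22,189.37


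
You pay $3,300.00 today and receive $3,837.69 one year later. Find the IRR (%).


Formula: IRR = C1/C0 - 1
Substituting: IRR = $3,837.69 / $3,300.00 - 1
Ratio: 1.162936 - 1 = 0.162936
IRR = 16.2936%

16.2936%


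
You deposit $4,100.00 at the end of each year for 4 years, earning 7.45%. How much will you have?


Formula: FV = PMT * ((1+r)^n - 1) / r
Growth factor: (1 + 0.0745)^4 = 1.332986
Numerator: 1.332986 - 1 = 0.332986
FV = $4,100.00 * 0.332986 / 0.0745 = $18,325.42

$18,325.42


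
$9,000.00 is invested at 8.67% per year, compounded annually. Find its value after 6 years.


Formula: FV = P * (1 + r)^n
Substituting: FV = $9,000.00 * (1 + 0.0867)^6
Growth factor: (1.0867)^6 = 1.646865
FV = $9,000.00 * 1.646865 = $14,821.79

$14,821.79


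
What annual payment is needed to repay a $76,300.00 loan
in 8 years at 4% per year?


Formula: PMT = PV * r / (1 - (1+r)^(-n))
Denominator: 1 - (1 + 0.04)^(-8) = 0.26931
Numerator: $76,300.00 * 0.04 = 3052.0
PMT = 3052.0 / 0.26931 = $11,332.67

$11,332.67


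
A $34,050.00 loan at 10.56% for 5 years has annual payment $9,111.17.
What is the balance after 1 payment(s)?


Formula: Balance = PV*(1+r)^k - PMT*((1+r)^k - 1)/r
Growth: (1 + 0.1056)^1 = 1.1056
Accumulated factor: ((1+r)^k - 1)/r = 1.0
Balance = $34,050.00 * 1.1056 - $9,111.17 * 1.0
Balance = $28,534.51

$28,534.51


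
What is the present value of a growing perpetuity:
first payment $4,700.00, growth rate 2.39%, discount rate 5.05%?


Formula: PV = C / (r - g)
Spread: r - g = 0.0505 - 0.0239 = 0.0266
Substituting: PV = $4,700.00 / 0.0266
PV = $176,691.73

$176,691.73


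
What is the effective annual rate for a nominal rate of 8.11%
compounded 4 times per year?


Formula: EAR = (1 + r/m)^m - 1
Period rate: r/m = 0.0811 / 4 = 0.020275
Compounding: (1 + 0.020275)^4 = 1.0836
EAR = 1.0836 - 1 = 0.0836

0.0836


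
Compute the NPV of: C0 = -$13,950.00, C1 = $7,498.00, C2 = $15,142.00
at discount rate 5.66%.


Formula: NPV = C0 + C1/(1+r) + C2/(1+r)^2
Discount C1: $7,498.00 / (1 + 0.0566) = $7,096.35
Discount C2: $15,142.00 / (1 + 0.0566)^2 = $13,563.20
NPV = -$13,950.00 + $7,096.35 + $13,563.20 = $6,709.54

$6,709.54


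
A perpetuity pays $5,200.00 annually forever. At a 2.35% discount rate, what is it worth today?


Formula: PV = C / r
Substituting: PV = $5,200.00 / 0.0235
PV = $221,276.60

$221,276.60


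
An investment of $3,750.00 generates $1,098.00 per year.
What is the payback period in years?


Formula: Payback = investment / annual cash flow
Substituting: Payback = $3,750.00 / $1,098.00
Payback = 3.4153 years

3.4153 years


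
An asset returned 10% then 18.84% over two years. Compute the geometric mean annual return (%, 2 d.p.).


Formula: Geometric mean = ((1+r1)*(1+r2))^(1/2) - 1
Product: (1 + 0.1) * (1 + 0.1884) = 1.1 * 1.1884 = 1.30724
Square root: 1.30724^0.5 = 1.143346
Geometric mean = 1.143346 - 1 = 0.143346
As percentage: 14.33%

14.33%


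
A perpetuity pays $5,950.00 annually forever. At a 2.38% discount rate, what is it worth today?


Formula: PV = C / r
Substituting: PV = $5,950.00 / 0.0238
PV = $250,000.00

$250,000.00


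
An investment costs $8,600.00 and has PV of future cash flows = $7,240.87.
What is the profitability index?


Formula: PI = PV(cash flows) / initial investment
Substituting: PI = $7,240.87 / $8,600.00
PI = 0.842

0.842


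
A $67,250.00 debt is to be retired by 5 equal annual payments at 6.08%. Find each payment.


Formula: PMT = PV * r / (1 - (1+r)^(-n))
Denominator: 1 - (1 + 0.0608)^(-5) = 0.255555
Numerator: $67,250.00 * 0.0608 = 4088.8
PMT = 4088.8 / 0.255555 = $15,999.67

$15,999.67


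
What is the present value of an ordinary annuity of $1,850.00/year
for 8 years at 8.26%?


Formula: PV = PMT * (1 - (1+r)^(-n)) / r
Discount factor: (1 + 0.0826)^(-8) = 0.529976
Bracket: 1 - 0.529976 = 0.470024
PV = $1,850.00 * 0.470024 / 0.0826 = $10,527.18

$10,527.18


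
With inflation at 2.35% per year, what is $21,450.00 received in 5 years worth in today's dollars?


Formula: Real value = nominal / (1 + inflation)^years
Price level: (1 + 0.0235)^5 = 1.123154
Real value = $21,450.00 / 1.123154 = $19,098.01

$19,098.01


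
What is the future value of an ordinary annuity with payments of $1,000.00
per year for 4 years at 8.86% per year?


Formula: FV = PMT * ((1+r)^n - 1) / r
Growth factor: (1 + 0.0886)^4 = 1.404343
Numerator: 1.404343 - 1 = 0.404343
FV = $1,000.00 * 0.404343 / 0.0886 = $4,563.70

$4,563.70
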